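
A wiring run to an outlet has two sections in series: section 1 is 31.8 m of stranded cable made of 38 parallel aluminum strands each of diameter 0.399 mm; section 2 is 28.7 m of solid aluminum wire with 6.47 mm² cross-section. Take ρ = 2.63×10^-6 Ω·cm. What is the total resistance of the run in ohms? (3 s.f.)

ρ = 2.63×10^-6 Ω·cm = 2.63×10^-8 Ω·m
Section 1: A_strand = π(1.9950e-04)² = 1.250e-07 m²; R₁ = ρL/(N·A_s) = (2.63×10^-8)(31.8)/(38×1.250e-07) = 0.176 Ω
Section 2: A = 6.47 mm² = 6.470e-06 m²
R₂ = (2.63×10^-8)(28.7)/(6.470e-06) = 0.1167 Ω
R = R₁ + R₂ = 0.293 Ω

0.293 Ω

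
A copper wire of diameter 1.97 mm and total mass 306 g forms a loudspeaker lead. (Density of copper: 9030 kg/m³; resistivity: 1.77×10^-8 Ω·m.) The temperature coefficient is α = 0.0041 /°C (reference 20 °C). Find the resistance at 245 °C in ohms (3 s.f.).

A = π(d/2)² = π(9.8500e-04 m)² = 3.0481e-06 m²
L = m/(density·A) = 0.306/(9030×3.0481e-06) = 11.12 m
R = ρL/A = (1.77×10^-8)(11.12)/(3.0481e-06) = 0.06456 Ω
R(245 °C) = 0.06456 × (1 + 0.0041×225) = 0.124 Ω

0.124 Ω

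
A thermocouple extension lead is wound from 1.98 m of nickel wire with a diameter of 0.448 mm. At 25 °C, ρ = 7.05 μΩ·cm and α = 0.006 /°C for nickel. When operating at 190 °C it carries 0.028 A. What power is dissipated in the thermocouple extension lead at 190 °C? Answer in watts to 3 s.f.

0.00138 W

ρ = 7.05 μΩ·cm = 7.05×10^-8 Ω·m
A = π(d/2)² = π(2.2400e-04 m)² = 1.576e-07 m²
R₍25₎ = ρL/A = (7.05×10^-8)(1.98)/(1.576e-07) = 0.8855 Ω
R₍190₎ = R₍25₎(1 + αΔT) = 0.8855 × (1 + 0.006×165) = 1.762 Ω
P = I²R = (0.028)² × 1.762 = 0.00138 W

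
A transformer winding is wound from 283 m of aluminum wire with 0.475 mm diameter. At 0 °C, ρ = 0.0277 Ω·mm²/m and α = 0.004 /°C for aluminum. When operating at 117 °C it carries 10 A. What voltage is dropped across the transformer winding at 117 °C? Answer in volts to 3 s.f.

649 V

ρ = 0.0277 Ω·mm²/m = 2.77×10^-8 Ω·m
A = π(d/2)² = π(2.3750e-04 m)² = 1.772e-07 m²
R₍0₎ = ρL/A = (2.77×10^-8)(283)/(1.772e-07) = 44.24 Ω
R₍117₎ = R₍0₎(1 + αΔT) = 44.24 × (1 + 0.004×117) = 64.94 Ω
V = IR = 10 × 64.94 = 649 V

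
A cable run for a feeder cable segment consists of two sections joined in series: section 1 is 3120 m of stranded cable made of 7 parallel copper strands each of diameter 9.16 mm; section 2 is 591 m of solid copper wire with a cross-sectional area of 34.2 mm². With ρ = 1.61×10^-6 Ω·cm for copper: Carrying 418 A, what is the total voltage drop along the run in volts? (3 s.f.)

162 V

ρ = 1.61×10^-6 Ω·cm = 1.61×10^-8 Ω·m
Section 1: A_strand = π(4.5800e-03)² = 6.590e-05 m²; R₁ = ρL/(N·A_s) = (1.61×10^-8)(3120)/(7×6.590e-05) = 0.1089 Ω
Section 2: A = 34.2 mm² = 3.420e-05 m²
R₂ = (1.61×10^-8)(591)/(3.420e-05) = 0.2782 Ω
R = R₁ + R₂ = 0.3871 Ω
V = IR = 418 × 0.3871 = 162 V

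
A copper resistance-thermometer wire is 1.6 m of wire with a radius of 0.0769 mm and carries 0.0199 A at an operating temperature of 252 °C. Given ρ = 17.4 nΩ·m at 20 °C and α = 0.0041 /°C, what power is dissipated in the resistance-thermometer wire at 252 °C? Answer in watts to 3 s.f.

ρ = 17.4 nΩ·m = 1.74×10^-8 Ω·m
A = πr² = π(7.6900e-05 m)² = 1.858e-08 m²
R₍20₎ = ρL/A = (1.74×10^-8)(1.6)/(1.858e-08) = 1.499 Ω
R₍252₎ = R₍20₎(1 + αΔT) = 1.499 × (1 + 0.0041×232) = 2.924 Ω
P = I²R = (0.0199)² × 2.924 = 0.00116 W

0.00116 W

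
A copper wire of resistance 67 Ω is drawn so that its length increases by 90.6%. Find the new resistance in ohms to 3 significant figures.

243 Ω

k = 1 + 90.6/100 = 1.906; volume constant ⇒ A' = A/k, so R' = k²R.
R' = 3.633 × 67 = 243 Ω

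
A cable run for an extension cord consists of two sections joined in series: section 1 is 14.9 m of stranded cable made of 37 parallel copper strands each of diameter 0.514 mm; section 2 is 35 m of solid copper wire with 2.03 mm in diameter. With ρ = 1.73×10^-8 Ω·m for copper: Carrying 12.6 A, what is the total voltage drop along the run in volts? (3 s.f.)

2.78 V

Section 1: A_strand = π(2.5700e-04)² = 2.075e-07 m²; R₁ = ρL/(N·A_s) = (1.73×10^-8)(14.9)/(37×2.075e-07) = 0.03357 Ω
Section 2: A = π(d/2)² = π(1.0150e-03 m)² = 3.237e-06 m²
R₂ = (1.73×10^-8)(35)/(3.237e-06) = 0.1871 Ω
R = R₁ + R₂ = 0.2207 Ω
V = IR = 12.6 × 0.2207 = 2.78 V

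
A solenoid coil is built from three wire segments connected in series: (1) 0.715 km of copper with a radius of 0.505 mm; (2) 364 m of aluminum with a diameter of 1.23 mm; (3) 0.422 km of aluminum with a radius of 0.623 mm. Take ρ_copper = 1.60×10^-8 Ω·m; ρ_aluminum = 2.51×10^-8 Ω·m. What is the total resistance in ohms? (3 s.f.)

30.7 Ω

Seg 1: A = πr² = π(5.0500e-04 m)² = 8.012e-07 m²
R_1 = (1.60×10^-8)(715)/(8.012e-07) = 14.28 Ω
Seg 2: A = π(d/2)² = π(6.1500e-04 m)² = 1.188e-06 m²
R_2 = (2.51×10^-8)(364)/(1.188e-06) = 7.689 Ω
Seg 3: A = πr² = π(6.2300e-04 m)² = 1.219e-06 m²
R_3 = (2.51×10^-8)(422)/(1.219e-06) = 8.687 Ω
R_total = R_1 + R_2 + R_3 = 30.7 Ω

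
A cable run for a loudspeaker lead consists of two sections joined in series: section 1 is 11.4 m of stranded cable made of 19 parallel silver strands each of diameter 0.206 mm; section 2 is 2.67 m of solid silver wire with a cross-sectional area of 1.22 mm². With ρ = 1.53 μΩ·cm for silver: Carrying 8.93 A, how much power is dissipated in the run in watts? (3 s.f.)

24.6 W

ρ = 1.53 μΩ·cm = 1.53×10^-8 Ω·m
Section 1: A_strand = π(1.0300e-04)² = 3.333e-08 m²; R₁ = ρL/(N·A_s) = (1.53×10^-8)(11.4)/(19×3.333e-08) = 0.2754 Ω
Section 2: A = 1.22 mm² = 1.220e-06 m²
R₂ = (1.53×10^-8)(2.67)/(1.220e-06) = 0.03348 Ω
R = R₁ + R₂ = 0.3089 Ω
P = I²R = (8.93)² × 0.3089 = 24.6 W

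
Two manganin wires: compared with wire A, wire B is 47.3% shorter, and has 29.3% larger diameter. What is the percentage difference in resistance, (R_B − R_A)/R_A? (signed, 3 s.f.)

R ∝ L/d², so R_B/R_A = (1 − 47.3/100) × (1 + 29.3/100)⁻²
= 0.527 × 0.5981 = 0.3152
(R_B − R_A)/R_A = 0.3152 − 1 = -68.5%

-68.5%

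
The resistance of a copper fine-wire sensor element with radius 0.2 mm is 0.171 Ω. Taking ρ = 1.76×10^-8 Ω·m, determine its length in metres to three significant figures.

A = πr² = π(2.0000e-04 m)² = 1.257e-07 m²
L = RA/ρ = (0.171)(1.257e-07)/(1.76×10^-8) = 1.22 m

1.22 m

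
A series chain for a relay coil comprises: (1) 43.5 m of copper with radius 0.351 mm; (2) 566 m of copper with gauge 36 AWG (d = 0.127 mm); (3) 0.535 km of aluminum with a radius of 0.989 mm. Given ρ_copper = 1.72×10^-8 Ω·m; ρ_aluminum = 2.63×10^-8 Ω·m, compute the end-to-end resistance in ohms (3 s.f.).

Seg 1: A = πr² = π(3.5100e-04 m)² = 3.870e-07 m²
R_1 = (1.72×10^-8)(43.5)/(3.870e-07) = 1.933 Ω
Seg 2: A = π(0.127/2 mm)² = π(6.3500e-05 m)² = 1.267e-08 m²
R_2 = (1.72×10^-8)(566)/(1.267e-08) = 768.5 Ω
Seg 3: A = πr² = π(9.8900e-04 m)² = 3.073e-06 m²
R_3 = (2.63×10^-8)(535)/(3.073e-06) = 4.579 Ω
R_total = R_1 + R_2 + R_3 = 775 Ω

775 Ω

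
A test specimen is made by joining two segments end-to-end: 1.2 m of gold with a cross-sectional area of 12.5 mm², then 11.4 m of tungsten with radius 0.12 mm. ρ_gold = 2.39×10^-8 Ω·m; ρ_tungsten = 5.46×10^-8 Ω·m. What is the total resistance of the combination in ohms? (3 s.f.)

Segment 1: A = 12.5 mm² = 1.250e-05 m²
R₁ = ρL/A = (2.39×10^-8)(1.2)/(1.250e-05) = 0.002294 Ω
Segment 2: A = πr² = π(1.2000e-04 m)² = 4.524e-08 m²
R₂ = (5.46×10^-8)(11.4)/(4.524e-08) = 13.76 Ω
R = R₁ + R₂ = 13.8 Ω

13.8 Ω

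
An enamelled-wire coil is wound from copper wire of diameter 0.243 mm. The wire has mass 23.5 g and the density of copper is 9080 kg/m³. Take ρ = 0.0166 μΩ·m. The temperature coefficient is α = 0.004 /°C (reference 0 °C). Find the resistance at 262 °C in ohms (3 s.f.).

ρ = 0.0166 μΩ·m = 1.66×10^-8 Ω·m
A = π(d/2)² = π(1.2150e-04 m)² = 4.6377e-08 m²
L = m/(density·A) = 0.0235/(9080×4.6377e-08) = 55.81 m
R = ρL/A = (1.66×10^-8)(55.81)/(4.6377e-08) = 19.97 Ω
R(262 °C) = 19.97 × (1 + 0.004×262) = 40.9 Ω

40.9 Ω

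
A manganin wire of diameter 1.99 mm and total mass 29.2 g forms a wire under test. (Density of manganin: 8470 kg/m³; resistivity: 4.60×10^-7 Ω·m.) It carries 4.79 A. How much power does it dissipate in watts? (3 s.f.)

3.76 W

A = π(d/2)² = π(9.9500e-04 m)² = 3.1103e-06 m²
L = m/(density·A) = 0.0292/(8470×3.1103e-06) = 1.108 m
R = ρL/A = (4.60×10^-7)(1.108)/(3.1103e-06) = 0.1639 Ω
P = I²R = (4.79)² × 0.1639 = 3.76 W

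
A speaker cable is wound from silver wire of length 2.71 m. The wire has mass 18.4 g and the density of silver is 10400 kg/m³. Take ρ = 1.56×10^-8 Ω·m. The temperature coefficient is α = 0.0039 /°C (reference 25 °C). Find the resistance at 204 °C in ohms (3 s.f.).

A = m/(density·L) = 0.0184/(10400×2.71) = 6.5285e-07 m²
R = ρL/A = (1.56×10^-8)(2.71)/(6.5285e-07) = 0.06476 Ω
R(204 °C) = 0.06476 × (1 + 0.0039×179) = 0.110 Ω

0.110 Ω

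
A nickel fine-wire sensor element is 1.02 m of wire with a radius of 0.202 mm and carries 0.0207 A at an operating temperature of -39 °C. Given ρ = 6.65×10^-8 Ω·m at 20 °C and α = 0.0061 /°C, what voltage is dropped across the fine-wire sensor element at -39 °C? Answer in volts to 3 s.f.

A = πr² = π(2.0200e-04 m)² = 1.282e-07 m²
R₍20₎ = ρL/A = (6.65×10^-8)(1.02)/(1.282e-07) = 0.5291 Ω
R₍-39₎ = R₍20₎(1 + αΔT) = 0.5291 × (1 + 0.0061×-59) = 0.3387 Ω
V = IR = 0.0207 × 0.3387 = 0.00701 V

0.00701 V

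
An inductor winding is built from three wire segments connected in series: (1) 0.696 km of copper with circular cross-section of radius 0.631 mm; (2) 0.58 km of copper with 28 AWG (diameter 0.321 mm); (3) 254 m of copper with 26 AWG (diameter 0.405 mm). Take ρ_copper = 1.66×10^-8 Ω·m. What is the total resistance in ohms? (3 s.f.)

161 Ω

Seg 1: A = πr² = π(6.3100e-04 m)² = 1.251e-06 m²
R_1 = (1.66×10^-8)(696)/(1.251e-06) = 9.237 Ω
Seg 2: A = π(0.321/2 mm)² = π(1.6050e-04 m)² = 8.093e-08 m²
R_2 = (1.66×10^-8)(580)/(8.093e-08) = 119 Ω
Seg 3: A = π(0.405/2 mm)² = π(2.0250e-04 m)² = 1.288e-07 m²
R_3 = (1.66×10^-8)(254)/(1.288e-07) = 32.73 Ω
R_total = R_1 + R_2 + R_3 = 161 Ω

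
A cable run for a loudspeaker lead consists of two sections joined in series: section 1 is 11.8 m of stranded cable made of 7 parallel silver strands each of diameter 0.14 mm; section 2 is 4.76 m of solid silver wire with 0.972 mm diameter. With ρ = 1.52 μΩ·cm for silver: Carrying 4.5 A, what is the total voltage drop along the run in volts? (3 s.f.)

ρ = 1.52 μΩ·cm = 1.52×10^-8 Ω·m
Section 1: A_strand = π(7.0000e-05)² = 1.539e-08 m²; R₁ = ρL/(N·A_s) = (1.52×10^-8)(11.8)/(7×1.539e-08) = 1.664 Ω
Section 2: A = π(d/2)² = π(4.8600e-04 m)² = 7.420e-07 m²
R₂ = (1.52×10^-8)(4.76)/(7.420e-07) = 0.09751 Ω
R = R₁ + R₂ = 1.762 Ω
V = IR = 4.5 × 1.762 = 7.93 V

7.93 V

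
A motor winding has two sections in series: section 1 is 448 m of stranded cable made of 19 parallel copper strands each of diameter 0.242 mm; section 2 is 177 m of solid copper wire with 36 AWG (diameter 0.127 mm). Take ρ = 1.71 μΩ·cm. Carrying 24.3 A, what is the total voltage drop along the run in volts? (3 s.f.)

6020 V

ρ = 1.71 μΩ·cm = 1.71×10^-8 Ω·m
Section 1: A_strand = π(1.2100e-04)² = 4.600e-08 m²; R₁ = ρL/(N·A_s) = (1.71×10^-8)(448)/(19×4.600e-08) = 8.766 Ω
Section 2: A = π(0.127/2 mm)² = π(6.3500e-05 m)² = 1.267e-08 m²
R₂ = (1.71×10^-8)(177)/(1.267e-08) = 238.9 Ω
R = R₁ + R₂ = 247.7 Ω
V = IR = 24.3 × 247.7 = 6020 V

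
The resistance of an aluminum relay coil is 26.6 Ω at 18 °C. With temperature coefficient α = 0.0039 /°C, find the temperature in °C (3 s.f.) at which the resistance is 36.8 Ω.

116 °C

R = R₀(1 + α(T − T₀)) ⇒ T = T₀ + (R/R₀ − 1)/α
T = 18 + (36.8/26.6 − 1)/0.0039 = 18 + (0.3835)/0.0039 = 116 °C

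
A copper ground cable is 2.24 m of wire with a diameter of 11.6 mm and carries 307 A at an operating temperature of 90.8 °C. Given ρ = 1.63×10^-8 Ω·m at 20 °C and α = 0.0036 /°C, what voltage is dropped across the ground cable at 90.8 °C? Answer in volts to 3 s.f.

0.133 V

A = π(d/2)² = π(5.8000e-03 m)² = 1.057e-04 m²
R₍20₎ = ρL/A = (1.63×10^-8)(2.24)/(1.057e-04) = 3.455×10^-4 Ω
R₍90.8₎ = R₍20₎(1 + αΔT) = 3.455×10^-4 × (1 + 0.0036×70.8) = 4.335×10^-4 Ω
V = IR = 307 × 4.335×10^-4 = 0.133 V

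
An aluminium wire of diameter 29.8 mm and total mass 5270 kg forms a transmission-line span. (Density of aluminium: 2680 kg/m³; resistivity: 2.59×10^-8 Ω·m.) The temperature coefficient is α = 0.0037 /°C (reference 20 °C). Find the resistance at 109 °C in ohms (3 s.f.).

0.139 Ω

A = π(d/2)² = π(1.4900e-02 m)² = 6.9746e-04 m²
L = m/(density·A) = 5270/(2680×6.9746e-04) = 2819 m
R = ρL/A = (2.59×10^-8)(2819)/(6.9746e-04) = 0.1047 Ω
R(109 °C) = 0.1047 × (1 + 0.0037×89) = 0.139 Ω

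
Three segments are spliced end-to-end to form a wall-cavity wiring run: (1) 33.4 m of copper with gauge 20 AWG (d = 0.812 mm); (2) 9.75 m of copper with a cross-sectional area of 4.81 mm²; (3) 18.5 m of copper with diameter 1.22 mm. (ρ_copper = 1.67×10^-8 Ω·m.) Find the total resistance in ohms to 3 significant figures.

1.38 Ω

Seg 1: A = π(0.812/2 mm)² = π(4.0600e-04 m)² = 5.178e-07 m²
R_1 = (1.67×10^-8)(33.4)/(5.178e-07) = 1.077 Ω
Seg 2: A = 4.81 mm² = 4.810e-06 m²
R_2 = (1.67×10^-8)(9.75)/(4.810e-06) = 0.03385 Ω
Seg 3: A = π(d/2)² = π(6.1000e-04 m)² = 1.169e-06 m²
R_3 = (1.67×10^-8)(18.5)/(1.169e-06) = 0.2643 Ω
R_total = R_1 + R_2 + R_3 = 1.38 Ω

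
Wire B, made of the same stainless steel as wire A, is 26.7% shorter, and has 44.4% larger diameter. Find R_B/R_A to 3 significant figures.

0.352

R ∝ L/d², so R_B/R_A = (1 − 26.7/100) × (1 + 44.4/100)⁻²
= 0.733 × 0.4796 = 0.352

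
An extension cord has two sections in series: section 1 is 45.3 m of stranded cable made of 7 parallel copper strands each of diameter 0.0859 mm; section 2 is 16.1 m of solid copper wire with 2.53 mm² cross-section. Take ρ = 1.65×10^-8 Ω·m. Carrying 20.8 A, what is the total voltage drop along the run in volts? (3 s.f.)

385 V

Section 1: A_strand = π(4.2950e-05)² = 5.795e-09 m²; R₁ = ρL/(N·A_s) = (1.65×10^-8)(45.3)/(7×5.795e-09) = 18.43 Ω
Section 2: A = 2.53 mm² = 2.530e-06 m²
R₂ = (1.65×10^-8)(16.1)/(2.530e-06) = 0.105 Ω
R = R₁ + R₂ = 18.53 Ω
V = IR = 20.8 × 18.53 = 385 V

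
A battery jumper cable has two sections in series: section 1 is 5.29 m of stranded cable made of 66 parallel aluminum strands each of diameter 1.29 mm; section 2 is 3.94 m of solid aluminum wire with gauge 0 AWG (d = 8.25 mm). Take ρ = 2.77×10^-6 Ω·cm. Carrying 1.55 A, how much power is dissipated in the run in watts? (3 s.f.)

0.00899 W

ρ = 2.77×10^-6 Ω·cm = 2.77×10^-8 Ω·m
Section 1: A_strand = π(6.4500e-04)² = 1.307e-06 m²; R₁ = ρL/(N·A_s) = (2.77×10^-8)(5.29)/(66×1.307e-06) = 0.001699 Ω
Section 2: A = π(8.25/2 mm)² = π(4.1250e-03 m)² = 5.346e-05 m²
R₂ = (2.77×10^-8)(3.94)/(5.346e-05) = 0.002042 Ω
R = R₁ + R₂ = 0.00374 Ω
P = I²R = (1.55)² × 0.00374 = 0.00899 W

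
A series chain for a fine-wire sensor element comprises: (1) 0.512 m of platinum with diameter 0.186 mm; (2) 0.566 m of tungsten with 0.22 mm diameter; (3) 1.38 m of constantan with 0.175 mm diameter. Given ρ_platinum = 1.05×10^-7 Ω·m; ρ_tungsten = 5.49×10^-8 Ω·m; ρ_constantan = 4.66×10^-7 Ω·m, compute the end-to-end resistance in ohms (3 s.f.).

Seg 1: A = π(d/2)² = π(9.3000e-05 m)² = 2.717e-08 m²
R_1 = (1.05×10^-7)(0.512)/(2.717e-08) = 1.979 Ω
Seg 2: A = π(d/2)² = π(1.1000e-04 m)² = 3.801e-08 m²
R_2 = (5.49×10^-8)(0.566)/(3.801e-08) = 0.8174 Ω
Seg 3: A = π(d/2)² = π(8.7500e-05 m)² = 2.405e-08 m²
R_3 = (4.66×10^-7)(1.38)/(2.405e-08) = 26.74 Ω
R_total = R_1 + R_2 + R_3 = 29.5 Ω

29.5 Ω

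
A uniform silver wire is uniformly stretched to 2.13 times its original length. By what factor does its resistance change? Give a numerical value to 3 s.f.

4.54

Volume constant ⇒ A' = A/k with k = 2.13. R' = ρ(kL)/(A/k) = k²R.
Factor = 4.54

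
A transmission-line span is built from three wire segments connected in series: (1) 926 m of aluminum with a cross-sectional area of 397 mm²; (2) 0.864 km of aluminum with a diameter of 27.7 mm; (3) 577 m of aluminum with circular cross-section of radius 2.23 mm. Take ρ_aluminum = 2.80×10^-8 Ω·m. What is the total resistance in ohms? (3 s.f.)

1.14 Ω

Seg 1: A = 397 mm² = 3.970e-04 m²
R_1 = (2.80×10^-8)(926)/(3.970e-04) = 0.06531 Ω
Seg 2: A = π(d/2)² = π(1.3850e-02 m)² = 6.026e-04 m²
R_2 = (2.80×10^-8)(864)/(6.026e-04) = 0.04014 Ω
Seg 3: A = πr² = π(2.2300e-03 m)² = 1.562e-05 m²
R_3 = (2.80×10^-8)(577)/(1.562e-05) = 1.034 Ω
R_total = R_1 + R_2 + R_3 = 1.14 Ω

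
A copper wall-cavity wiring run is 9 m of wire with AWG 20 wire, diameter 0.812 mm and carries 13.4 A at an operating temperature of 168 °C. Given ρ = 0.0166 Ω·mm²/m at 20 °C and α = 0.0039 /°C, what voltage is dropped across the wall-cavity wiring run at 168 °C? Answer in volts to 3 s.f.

ρ = 0.0166 Ω·mm²/m = 1.66×10^-8 Ω·m
A = π(0.812/2 mm)² = π(4.0600e-04 m)² = 5.178e-07 m²
R₍20₎ = ρL/A = (1.66×10^-8)(9)/(5.178e-07) = 0.2885 Ω
R₍168₎ = R₍20₎(1 + αΔT) = 0.2885 × (1 + 0.0039×148) = 0.455 Ω
V = IR = 13.4 × 0.455 = 6.10 V

6.10 V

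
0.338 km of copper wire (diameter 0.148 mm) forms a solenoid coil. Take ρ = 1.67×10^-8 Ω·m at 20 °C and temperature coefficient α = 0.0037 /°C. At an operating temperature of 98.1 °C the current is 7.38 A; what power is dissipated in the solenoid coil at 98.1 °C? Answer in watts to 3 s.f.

A = π(d/2)² = π(7.4000e-05 m)² = 1.720e-08 m²
R₍20₎ = ρL/A = (1.67×10^-8)(338)/(1.720e-08) = 328.1 Ω
R₍98.1₎ = R₍20₎(1 + αΔT) = 328.1 × (1 + 0.0037×78.1) = 422.9 Ω
P = I²R = (7.38)² × 422.9 = 23000 W

23000 W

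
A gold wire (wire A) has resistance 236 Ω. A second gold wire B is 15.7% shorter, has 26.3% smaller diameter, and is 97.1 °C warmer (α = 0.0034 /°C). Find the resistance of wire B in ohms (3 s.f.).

R ∝ ρL/d² with ρ ∝ (1+αΔT), so R_B/R_A = (1 − 15.7/100) × (1 − 26.3/100)⁻² × (1 + 0.0034×97.1)
= 0.843 × 1.841 × 1.33 = 2.064
R_B = 2.064 × 236 = 487 Ω

487 Ω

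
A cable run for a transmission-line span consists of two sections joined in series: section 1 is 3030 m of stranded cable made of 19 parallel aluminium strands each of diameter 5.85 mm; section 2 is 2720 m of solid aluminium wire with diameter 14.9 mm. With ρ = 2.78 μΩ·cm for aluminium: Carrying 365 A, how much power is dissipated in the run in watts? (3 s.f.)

ρ = 2.78 μΩ·cm = 2.78×10^-8 Ω·m
Section 1: A_strand = π(2.9250e-03)² = 2.688e-05 m²; R₁ = ρL/(N·A_s) = (2.78×10^-8)(3030)/(19×2.688e-05) = 0.1649 Ω
Section 2: A = π(d/2)² = π(7.4500e-03 m)² = 1.744e-04 m²
R₂ = (2.78×10^-8)(2720)/(1.744e-04) = 0.4337 Ω
R = R₁ + R₂ = 0.5986 Ω
P = I²R = (365)² × 0.5986 = 79700 W

79700 W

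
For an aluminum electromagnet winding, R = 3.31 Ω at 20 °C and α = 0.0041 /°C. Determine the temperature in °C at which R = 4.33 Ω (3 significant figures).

R = R₀(1 + α(T − T₀)) ⇒ T = T₀ + (R/R₀ − 1)/α
T = 20 + (4.33/3.31 − 1)/0.0041 = 20 + (0.3082)/0.0041 = 95.2 °C

95.2 °C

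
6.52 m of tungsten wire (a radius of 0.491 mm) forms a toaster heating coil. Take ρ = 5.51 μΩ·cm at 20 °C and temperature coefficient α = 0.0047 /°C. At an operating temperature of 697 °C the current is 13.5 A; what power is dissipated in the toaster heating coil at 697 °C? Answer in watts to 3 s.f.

362 W

ρ = 5.51 μΩ·cm = 5.51×10^-8 Ω·m
A = πr² = π(4.9100e-04 m)² = 7.574e-07 m²
R₍20₎ = ρL/A = (5.51×10^-8)(6.52)/(7.574e-07) = 0.4743 Ω
R₍697₎ = R₍20₎(1 + αΔT) = 0.4743 × (1 + 0.0047×677) = 1.984 Ω
P = I²R = (13.5)² × 1.984 = 362 W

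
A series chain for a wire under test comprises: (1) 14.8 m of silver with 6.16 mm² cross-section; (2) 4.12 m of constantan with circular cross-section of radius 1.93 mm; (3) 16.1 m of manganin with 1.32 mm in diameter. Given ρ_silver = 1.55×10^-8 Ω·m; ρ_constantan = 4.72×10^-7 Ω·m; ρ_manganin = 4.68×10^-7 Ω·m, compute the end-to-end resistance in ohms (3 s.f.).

Seg 1: A = 6.16 mm² = 6.160e-06 m²
R_1 = (1.55×10^-8)(14.8)/(6.160e-06) = 0.03724 Ω
Seg 2: A = πr² = π(1.9300e-03 m)² = 1.170e-05 m²
R_2 = (4.72×10^-7)(4.12)/(1.170e-05) = 0.1662 Ω
Seg 3: A = π(d/2)² = π(6.6000e-04 m)² = 1.368e-06 m²
R_3 = (4.68×10^-7)(16.1)/(1.368e-06) = 5.506 Ω
R_total = R_1 + R_2 + R_3 = 5.71 Ω

5.71 Ω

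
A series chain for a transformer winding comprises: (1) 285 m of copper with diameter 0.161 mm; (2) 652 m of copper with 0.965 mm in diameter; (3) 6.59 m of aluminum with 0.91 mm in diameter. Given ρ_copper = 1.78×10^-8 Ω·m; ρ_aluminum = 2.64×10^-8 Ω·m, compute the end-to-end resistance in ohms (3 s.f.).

Seg 1: A = π(d/2)² = π(8.0500e-05 m)² = 2.036e-08 m²
R_1 = (1.78×10^-8)(285)/(2.036e-08) = 249.2 Ω
Seg 2: A = π(d/2)² = π(4.8250e-04 m)² = 7.314e-07 m²
R_2 = (1.78×10^-8)(652)/(7.314e-07) = 15.87 Ω
Seg 3: A = π(d/2)² = π(4.5500e-04 m)² = 6.504e-07 m²
R_3 = (2.64×10^-8)(6.59)/(6.504e-07) = 0.2675 Ω
R_total = R_1 + R_2 + R_3 = 265 Ω

265 Ω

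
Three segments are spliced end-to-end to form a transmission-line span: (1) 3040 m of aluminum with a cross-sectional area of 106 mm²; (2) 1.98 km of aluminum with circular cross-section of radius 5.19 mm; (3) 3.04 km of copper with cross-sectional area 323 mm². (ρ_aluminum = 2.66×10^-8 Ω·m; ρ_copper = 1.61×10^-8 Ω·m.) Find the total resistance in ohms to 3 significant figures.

Seg 1: A = 106 mm² = 1.060e-04 m²
R_1 = (2.66×10^-8)(3040)/(1.060e-04) = 0.7629 Ω
Seg 2: A = πr² = π(5.1900e-03 m)² = 8.462e-05 m²
R_2 = (2.66×10^-8)(1980)/(8.462e-05) = 0.6224 Ω
Seg 3: A = 323 mm² = 3.230e-04 m²
R_3 = (1.61×10^-8)(3040)/(3.230e-04) = 0.1515 Ω
R_total = R_1 + R_2 + R_3 = 1.54 Ω

1.54 Ω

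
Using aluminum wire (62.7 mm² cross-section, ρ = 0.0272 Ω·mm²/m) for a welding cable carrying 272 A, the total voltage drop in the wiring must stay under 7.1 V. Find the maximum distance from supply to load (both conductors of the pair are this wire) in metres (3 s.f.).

ρ = 0.0272 Ω·mm²/m = 2.72×10^-8 Ω·m
A = 62.7 mm² = 6.270e-05 m²
L_max = V_max·A/(2·ρI) = (7.1)(6.270e-05)/(2×2.72×10^-8×272) = 30.1 m

30.1 m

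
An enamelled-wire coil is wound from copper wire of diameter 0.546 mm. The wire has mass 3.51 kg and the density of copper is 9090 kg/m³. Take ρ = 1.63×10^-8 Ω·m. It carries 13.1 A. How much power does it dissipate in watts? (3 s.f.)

A = π(d/2)² = π(2.7300e-04 m)² = 2.3414e-07 m²
L = m/(density·A) = 3.51/(9090×2.3414e-07) = 1649 m
R = ρL/A = (1.63×10^-8)(1649)/(2.3414e-07) = 114.8 Ω
P = I²R = (13.1)² × 114.8 = 19700 W

19700 W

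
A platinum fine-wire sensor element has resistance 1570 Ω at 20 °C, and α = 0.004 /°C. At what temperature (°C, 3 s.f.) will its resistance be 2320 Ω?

R = R₀(1 + α(T − T₀)) ⇒ T = T₀ + (R/R₀ − 1)/α
T = 20 + (2320/1570 − 1)/0.004 = 20 + (0.4777)/0.004 = 139 °C

139 °C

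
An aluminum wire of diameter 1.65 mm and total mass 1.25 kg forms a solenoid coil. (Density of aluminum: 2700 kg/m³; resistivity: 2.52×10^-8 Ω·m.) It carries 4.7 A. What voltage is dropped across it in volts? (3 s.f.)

12.0 V

A = π(d/2)² = π(8.2500e-04 m)² = 2.1382e-06 m²
L = m/(density·A) = 1.25/(2700×2.1382e-06) = 216.5 m
R = ρL/A = (2.52×10^-8)(216.5)/(2.1382e-06) = 2.552 Ω
V = IR = 4.7 × 2.552 = 12.0 V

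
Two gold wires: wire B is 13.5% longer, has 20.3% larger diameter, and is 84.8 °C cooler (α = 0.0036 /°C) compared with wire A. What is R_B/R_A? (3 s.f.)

0.545

R ∝ ρL/d² with ρ ∝ (1+αΔT), so R_B/R_A = (1 + 13.5/100) × (1 + 20.3/100)⁻² × (1 − 0.0036×84.8)
= 1.135 × 0.691 × 0.6947 = 0.545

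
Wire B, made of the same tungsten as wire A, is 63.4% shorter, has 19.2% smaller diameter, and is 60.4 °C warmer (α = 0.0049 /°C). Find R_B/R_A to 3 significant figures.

0.727

R ∝ ρL/d² with ρ ∝ (1+αΔT), so R_B/R_A = (1 − 63.4/100) × (1 − 19.2/100)⁻² × (1 + 0.0049×60.4)
= 0.366 × 1.532 × 1.296 = 0.727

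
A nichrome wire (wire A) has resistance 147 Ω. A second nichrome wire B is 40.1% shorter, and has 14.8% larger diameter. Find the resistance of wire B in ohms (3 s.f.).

R ∝ L/d², so R_B/R_A = (1 − 40.1/100) × (1 + 14.8/100)⁻²
= 0.599 × 0.7588 = 0.4545
R_B = 0.4545 × 147 = 66.8 Ω

66.8 Ω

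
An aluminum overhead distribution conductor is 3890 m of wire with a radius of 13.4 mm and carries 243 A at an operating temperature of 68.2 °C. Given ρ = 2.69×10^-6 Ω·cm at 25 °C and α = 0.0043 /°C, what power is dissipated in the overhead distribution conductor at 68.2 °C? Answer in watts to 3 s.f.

13000 W

ρ = 2.69×10^-6 Ω·cm = 2.69×10^-8 Ω·m
A = πr² = π(1.3400e-02 m)² = 5.641e-04 m²
R₍25₎ = ρL/A = (2.69×10^-8)(3890)/(5.641e-04) = 0.1855 Ω
R₍68.2₎ = R₍25₎(1 + αΔT) = 0.1855 × (1 + 0.0043×43.2) = 0.22 Ω
P = I²R = (243)² × 0.22 = 13000 W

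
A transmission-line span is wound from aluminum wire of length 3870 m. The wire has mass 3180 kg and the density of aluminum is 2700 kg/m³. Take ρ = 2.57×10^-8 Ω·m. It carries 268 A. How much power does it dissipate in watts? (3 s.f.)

23500 W

A = m/(density·L) = 3180/(2700×3870) = 3.0434e-04 m²
R = ρL/A = (2.57×10^-8)(3870)/(3.0434e-04) = 0.3268 Ω
P = I²R = (268)² × 0.3268 = 23500 W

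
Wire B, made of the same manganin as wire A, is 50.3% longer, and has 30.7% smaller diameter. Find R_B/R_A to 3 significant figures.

3.13

R ∝ L/d², so R_B/R_A = (1 + 50.3/100) × (1 − 30.7/100)⁻²
= 1.503 × 2.082 = 3.13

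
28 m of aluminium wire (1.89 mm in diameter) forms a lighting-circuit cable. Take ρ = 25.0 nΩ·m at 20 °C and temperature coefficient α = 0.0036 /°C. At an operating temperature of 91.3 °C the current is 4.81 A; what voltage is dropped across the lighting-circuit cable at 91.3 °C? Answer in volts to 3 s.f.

1.51 V

ρ = 25.0 nΩ·m = 2.50×10^-8 Ω·m
A = π(d/2)² = π(9.4500e-04 m)² = 2.806e-06 m²
R₍20₎ = ρL/A = (2.50×10^-8)(28)/(2.806e-06) = 0.2495 Ω
R₍91.3₎ = R₍20₎(1 + αΔT) = 0.2495 × (1 + 0.0036×71.3) = 0.3136 Ω
V = IR = 4.81 × 0.3136 = 1.51 V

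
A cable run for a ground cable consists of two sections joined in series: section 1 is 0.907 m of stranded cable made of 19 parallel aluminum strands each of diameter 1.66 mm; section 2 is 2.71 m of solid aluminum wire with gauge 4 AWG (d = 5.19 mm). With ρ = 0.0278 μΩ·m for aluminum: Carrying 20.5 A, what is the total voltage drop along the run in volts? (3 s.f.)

0.0856 V

ρ = 0.0278 μΩ·m = 2.78×10^-8 Ω·m
Section 1: A_strand = π(8.3000e-04)² = 2.164e-06 m²; R₁ = ρL/(N·A_s) = (2.78×10^-8)(0.907)/(19×2.164e-06) = 6.132×10^-4 Ω
Section 2: A = π(5.19/2 mm)² = π(2.5950e-03 m)² = 2.116e-05 m²
R₂ = (2.78×10^-8)(2.71)/(2.116e-05) = 0.003561 Ω
R = R₁ + R₂ = 0.004174 Ω
V = IR = 20.5 × 0.004174 = 0.0856 V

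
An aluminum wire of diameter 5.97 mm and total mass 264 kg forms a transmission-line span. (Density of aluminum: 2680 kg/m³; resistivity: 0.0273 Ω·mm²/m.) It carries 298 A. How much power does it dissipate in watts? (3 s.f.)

3.05×10^5 W

ρ = 0.0273 Ω·mm²/m = 2.73×10^-8 Ω·m
A = π(d/2)² = π(2.9850e-03 m)² = 2.7992e-05 m²
L = m/(density·A) = 264/(2680×2.7992e-05) = 3519 m
R = ρL/A = (2.73×10^-8)(3519)/(2.7992e-05) = 3.432 Ω
P = I²R = (298)² × 3.432 = 3.05×10^5 W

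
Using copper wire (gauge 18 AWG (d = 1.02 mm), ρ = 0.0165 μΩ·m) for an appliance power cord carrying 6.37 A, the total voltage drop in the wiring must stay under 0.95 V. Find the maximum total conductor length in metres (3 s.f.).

ρ = 0.0165 μΩ·m = 1.65×10^-8 Ω·m
A = π(1.02/2 mm)² = π(5.1000e-04 m)² = 8.171e-07 m²
L_max = V_max·A/(1·ρI) = (0.95)(8.171e-07)/(1.65×10^-8×6.37) = 7.39 m

7.39 m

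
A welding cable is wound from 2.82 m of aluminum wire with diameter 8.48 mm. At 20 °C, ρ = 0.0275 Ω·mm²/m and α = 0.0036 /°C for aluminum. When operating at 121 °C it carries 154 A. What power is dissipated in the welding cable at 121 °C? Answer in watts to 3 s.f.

44.4 W

ρ = 0.0275 Ω·mm²/m = 2.75×10^-8 Ω·m
A = π(d/2)² = π(4.2400e-03 m)² = 5.648e-05 m²
R₍20₎ = ρL/A = (2.75×10^-8)(2.82)/(5.648e-05) = 0.001373 Ω
R₍121₎ = R₍20₎(1 + αΔT) = 0.001373 × (1 + 0.0036×101) = 0.001872 Ω
P = I²R = (154)² × 0.001872 = 44.4 W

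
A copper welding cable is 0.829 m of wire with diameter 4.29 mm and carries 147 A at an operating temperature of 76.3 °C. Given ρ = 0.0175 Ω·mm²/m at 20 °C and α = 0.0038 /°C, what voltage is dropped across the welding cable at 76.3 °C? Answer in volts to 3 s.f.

0.179 V

ρ = 0.0175 Ω·mm²/m = 1.75×10^-8 Ω·m
A = π(d/2)² = π(2.1450e-03 m)² = 1.445e-05 m²
R₍20₎ = ρL/A = (1.75×10^-8)(0.829)/(1.445e-05) = 0.001004 Ω
R₍76.3₎ = R₍20₎(1 + αΔT) = 0.001004 × (1 + 0.0038×56.3) = 0.001218 Ω
V = IR = 147 × 0.001218 = 0.179 V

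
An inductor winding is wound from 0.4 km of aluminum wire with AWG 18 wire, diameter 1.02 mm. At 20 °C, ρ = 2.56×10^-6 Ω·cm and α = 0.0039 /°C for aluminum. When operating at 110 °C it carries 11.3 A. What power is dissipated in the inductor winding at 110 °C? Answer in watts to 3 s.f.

2160 W

ρ = 2.56×10^-6 Ω·cm = 2.56×10^-8 Ω·m
A = π(1.02/2 mm)² = π(5.1000e-04 m)² = 8.171e-07 m²
R₍20₎ = ρL/A = (2.56×10^-8)(400)/(8.171e-07) = 12.53 Ω
R₍110₎ = R₍20₎(1 + αΔT) = 12.53 × (1 + 0.0039×90) = 16.93 Ω
P = I²R = (11.3)² × 16.93 = 2160 W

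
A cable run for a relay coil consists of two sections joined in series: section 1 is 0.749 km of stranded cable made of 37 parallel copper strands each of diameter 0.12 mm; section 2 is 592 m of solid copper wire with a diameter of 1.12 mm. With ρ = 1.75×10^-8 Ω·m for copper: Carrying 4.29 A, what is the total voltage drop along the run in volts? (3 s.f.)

179 V

Section 1: A_strand = π(6.0000e-05)² = 1.131e-08 m²; R₁ = ρL/(N·A_s) = (1.75×10^-8)(749)/(37×1.131e-08) = 31.32 Ω
Section 2: A = π(d/2)² = π(5.6000e-04 m)² = 9.852e-07 m²
R₂ = (1.75×10^-8)(592)/(9.852e-07) = 10.52 Ω
R = R₁ + R₂ = 41.84 Ω
V = IR = 4.29 × 41.84 = 179 V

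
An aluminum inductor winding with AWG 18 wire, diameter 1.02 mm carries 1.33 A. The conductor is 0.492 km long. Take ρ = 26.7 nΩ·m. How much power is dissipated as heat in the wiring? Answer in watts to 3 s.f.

ρ = 26.7 nΩ·m = 2.67×10^-8 Ω·m
A = π(1.02/2 mm)² = π(5.1000e-04 m)² = 8.171e-07 m²
R = ρL/A = (2.67×10^-8)(492)/(8.171e-07) = 16.08 Ω
P = I²R = (1.33)² × 16.08 = 28.4 W

28.4 W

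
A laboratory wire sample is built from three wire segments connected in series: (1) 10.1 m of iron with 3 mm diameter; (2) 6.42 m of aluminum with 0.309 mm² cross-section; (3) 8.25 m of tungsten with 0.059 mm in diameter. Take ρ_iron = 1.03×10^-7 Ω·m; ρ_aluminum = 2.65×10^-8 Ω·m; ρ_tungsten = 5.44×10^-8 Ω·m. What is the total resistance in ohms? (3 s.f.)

165 Ω

Seg 1: A = π(d/2)² = π(1.5000e-03 m)² = 7.069e-06 m²
R_1 = (1.03×10^-7)(10.1)/(7.069e-06) = 0.1472 Ω
Seg 2: A = 0.309 mm² = 3.090e-07 m²
R_2 = (2.65×10^-8)(6.42)/(3.090e-07) = 0.5506 Ω
Seg 3: A = π(d/2)² = π(2.9500e-05 m)² = 2.734e-09 m²
R_3 = (5.44×10^-8)(8.25)/(2.734e-09) = 164.2 Ω
R_total = R_1 + R_2 + R_3 = 165 Ω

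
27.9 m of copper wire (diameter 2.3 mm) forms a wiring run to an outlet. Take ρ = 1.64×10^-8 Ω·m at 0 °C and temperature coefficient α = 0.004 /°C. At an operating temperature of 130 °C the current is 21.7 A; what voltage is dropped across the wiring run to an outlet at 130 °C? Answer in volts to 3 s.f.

A = π(d/2)² = π(1.1500e-03 m)² = 4.155e-06 m²
R₍0₎ = ρL/A = (1.64×10^-8)(27.9)/(4.155e-06) = 0.1101 Ω
R₍130₎ = R₍0₎(1 + αΔT) = 0.1101 × (1 + 0.004×130) = 0.1674 Ω
V = IR = 21.7 × 0.1674 = 3.63 V

3.63 V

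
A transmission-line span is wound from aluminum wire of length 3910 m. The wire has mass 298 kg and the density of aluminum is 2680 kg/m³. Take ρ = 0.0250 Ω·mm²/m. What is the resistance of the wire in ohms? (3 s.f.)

3.44 Ω

ρ = 0.0250 Ω·mm²/m = 2.50×10^-8 Ω·m
A = m/(density·L) = 298/(2680×3910) = 2.8438e-05 m²
R = ρL/A = (2.50×10^-8)(3910)/(2.8438e-05) = 3.44 Ω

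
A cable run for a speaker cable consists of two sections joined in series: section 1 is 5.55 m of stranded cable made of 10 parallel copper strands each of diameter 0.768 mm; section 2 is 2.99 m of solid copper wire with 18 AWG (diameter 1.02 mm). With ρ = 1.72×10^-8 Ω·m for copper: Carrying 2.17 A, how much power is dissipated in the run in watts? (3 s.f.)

0.393 W

Section 1: A_strand = π(3.8400e-04)² = 4.632e-07 m²; R₁ = ρL/(N·A_s) = (1.72×10^-8)(5.55)/(10×4.632e-07) = 0.02061 Ω
Section 2: A = π(1.02/2 mm)² = π(5.1000e-04 m)² = 8.171e-07 m²
R₂ = (1.72×10^-8)(2.99)/(8.171e-07) = 0.06294 Ω
R = R₁ + R₂ = 0.08354 Ω
P = I²R = (2.17)² × 0.08354 = 0.393 W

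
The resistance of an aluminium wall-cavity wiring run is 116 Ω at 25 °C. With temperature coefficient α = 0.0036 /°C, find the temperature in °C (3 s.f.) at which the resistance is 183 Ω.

R = R₀(1 + α(T − T₀)) ⇒ T = T₀ + (R/R₀ − 1)/α
T = 25 + (183/116 − 1)/0.0036 = 25 + (0.5776)/0.0036 = 185 °C

185 °C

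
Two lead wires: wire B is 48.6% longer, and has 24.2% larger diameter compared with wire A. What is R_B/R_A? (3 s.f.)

0.963

R ∝ L/d², so R_B/R_A = (1 + 48.6/100) × (1 + 24.2/100)⁻²
= 1.486 × 0.6483 = 0.963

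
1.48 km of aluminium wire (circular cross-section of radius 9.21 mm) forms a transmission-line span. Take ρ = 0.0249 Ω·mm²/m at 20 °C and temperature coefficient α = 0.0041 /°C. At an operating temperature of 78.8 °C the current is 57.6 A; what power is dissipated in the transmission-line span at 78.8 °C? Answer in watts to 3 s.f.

569 W

ρ = 0.0249 Ω·mm²/m = 2.49×10^-8 Ω·m
A = πr² = π(9.2100e-03 m)² = 2.665e-04 m²
R₍20₎ = ρL/A = (2.49×10^-8)(1480)/(2.665e-04) = 0.1383 Ω
R₍78.8₎ = R₍20₎(1 + αΔT) = 0.1383 × (1 + 0.0041×58.8) = 0.1716 Ω
P = I²R = (57.6)² × 0.1716 = 569 W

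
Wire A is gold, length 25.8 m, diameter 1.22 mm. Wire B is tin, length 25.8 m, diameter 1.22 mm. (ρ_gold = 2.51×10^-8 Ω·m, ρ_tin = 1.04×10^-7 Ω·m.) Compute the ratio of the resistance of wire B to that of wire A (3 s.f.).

R ∝ ρL/d², so R_B/R_A = (ρ_B/ρ_A)
= (1.04×10^-7/2.51×10^-8) = 4.14

4.14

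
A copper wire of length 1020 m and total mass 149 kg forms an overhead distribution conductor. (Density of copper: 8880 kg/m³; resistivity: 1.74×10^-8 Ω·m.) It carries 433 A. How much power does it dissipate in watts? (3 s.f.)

A = m/(density·L) = 149/(8880×1020) = 1.6450e-05 m²
R = ρL/A = (1.74×10^-8)(1020)/(1.6450e-05) = 1.079 Ω
P = I²R = (433)² × 1.079 = 2.02×10^5 W

2.02×10^5 W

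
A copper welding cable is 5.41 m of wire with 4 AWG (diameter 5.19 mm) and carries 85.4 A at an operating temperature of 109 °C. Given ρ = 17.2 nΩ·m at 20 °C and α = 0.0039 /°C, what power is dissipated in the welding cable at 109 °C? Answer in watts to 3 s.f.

43.2 W

ρ = 17.2 nΩ·m = 1.72×10^-8 Ω·m
A = π(5.19/2 mm)² = π(2.5950e-03 m)² = 2.116e-05 m²
R₍20₎ = ρL/A = (1.72×10^-8)(5.41)/(2.116e-05) = 0.004398 Ω
R₍109₎ = R₍20₎(1 + αΔT) = 0.004398 × (1 + 0.0039×89) = 0.005925 Ω
P = I²R = (85.4)² × 0.005925 = 43.2 W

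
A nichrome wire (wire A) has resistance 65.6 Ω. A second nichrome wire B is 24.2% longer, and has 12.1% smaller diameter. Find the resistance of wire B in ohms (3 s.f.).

105 Ω

R ∝ L/d², so R_B/R_A = (1 + 24.2/100) × (1 − 12.1/100)⁻²
= 1.242 × 1.294 = 1.607
R_B = 1.607 × 65.6 = 105 Ω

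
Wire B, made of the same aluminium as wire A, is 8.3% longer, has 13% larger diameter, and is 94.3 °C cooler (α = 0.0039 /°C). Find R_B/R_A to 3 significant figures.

R ∝ ρL/d² with ρ ∝ (1+αΔT), so R_B/R_A = (1 + 8.3/100) × (1 + 13/100)⁻² × (1 − 0.0039×94.3)
= 1.083 × 0.7832 × 0.6322 = 0.536

0.536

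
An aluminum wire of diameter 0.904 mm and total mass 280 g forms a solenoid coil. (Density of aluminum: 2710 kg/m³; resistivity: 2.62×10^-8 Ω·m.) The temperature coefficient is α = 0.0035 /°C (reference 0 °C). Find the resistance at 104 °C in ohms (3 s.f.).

A = π(d/2)² = π(4.5200e-04 m)² = 6.4184e-07 m²
L = m/(density·A) = 0.28/(2710×6.4184e-07) = 161 m
R = ρL/A = (2.62×10^-8)(161)/(6.4184e-07) = 6.571 Ω
R(104 °C) = 6.571 × (1 + 0.0035×104) = 8.96 Ω

8.96 Ω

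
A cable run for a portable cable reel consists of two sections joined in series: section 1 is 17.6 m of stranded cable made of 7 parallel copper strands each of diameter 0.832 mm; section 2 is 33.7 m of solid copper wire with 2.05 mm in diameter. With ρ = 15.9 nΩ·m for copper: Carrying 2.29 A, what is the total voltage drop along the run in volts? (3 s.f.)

ρ = 15.9 nΩ·m = 1.59×10^-8 Ω·m
Section 1: A_strand = π(4.1600e-04)² = 5.437e-07 m²; R₁ = ρL/(N·A_s) = (1.59×10^-8)(17.6)/(7×5.437e-07) = 0.07353 Ω
Section 2: A = π(d/2)² = π(1.0250e-03 m)² = 3.301e-06 m²
R₂ = (1.59×10^-8)(33.7)/(3.301e-06) = 0.1623 Ω
R = R₁ + R₂ = 0.2359 Ω
V = IR = 2.29 × 0.2359 = 0.540 V

0.540 V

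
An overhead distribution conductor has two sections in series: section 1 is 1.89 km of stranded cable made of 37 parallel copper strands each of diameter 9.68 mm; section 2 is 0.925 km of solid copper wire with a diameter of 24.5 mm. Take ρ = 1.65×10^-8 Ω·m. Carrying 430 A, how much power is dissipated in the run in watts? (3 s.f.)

Section 1: A_strand = π(4.8400e-03)² = 7.359e-05 m²; R₁ = ρL/(N·A_s) = (1.65×10^-8)(1890)/(37×7.359e-05) = 0.01145 Ω
Section 2: A = π(d/2)² = π(1.2250e-02 m)² = 4.714e-04 m²
R₂ = (1.65×10^-8)(925)/(4.714e-04) = 0.03237 Ω
R = R₁ + R₂ = 0.04383 Ω
P = I²R = (430)² × 0.04383 = 8100 W

8100 W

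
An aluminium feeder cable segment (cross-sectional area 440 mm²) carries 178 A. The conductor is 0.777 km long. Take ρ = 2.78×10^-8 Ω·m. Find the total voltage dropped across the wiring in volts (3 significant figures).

8.74 V

A = 440 mm² = 4.400e-04 m²
R = ρL/A = (2.78×10^-8)(777)/(4.400e-04) = 0.04909 Ω
V = IR = 178 × 0.04909 = 8.74 V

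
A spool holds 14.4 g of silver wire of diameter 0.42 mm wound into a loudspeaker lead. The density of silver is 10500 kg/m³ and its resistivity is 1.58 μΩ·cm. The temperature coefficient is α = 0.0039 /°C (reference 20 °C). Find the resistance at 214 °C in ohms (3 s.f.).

ρ = 1.58 μΩ·cm = 1.58×10^-8 Ω·m
A = π(d/2)² = π(2.1000e-04 m)² = 1.3854e-07 m²
L = m/(density·A) = 0.0144/(10500×1.3854e-07) = 9.899 m
R = ρL/A = (1.58×10^-8)(9.899)/(1.3854e-07) = 1.129 Ω
R(214 °C) = 1.129 × (1 + 0.0039×194) = 1.98 Ω

1.98 Ω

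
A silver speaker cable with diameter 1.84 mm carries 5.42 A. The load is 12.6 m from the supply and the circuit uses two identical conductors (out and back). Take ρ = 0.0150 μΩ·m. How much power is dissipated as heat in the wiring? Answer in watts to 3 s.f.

ρ = 0.0150 μΩ·m = 1.50×10^-8 Ω·m
A = π(d/2)² = π(9.2000e-04 m)² = 2.659e-06 m²
Total conductor length (both ways) L = 2 × 12.6 = 25.2 m
R = ρL/A = (1.50×10^-8)(25.2)/(2.659e-06) = 0.1422 Ω
P = I²R = (5.42)² × 0.1422 = 4.18 W

4.18 W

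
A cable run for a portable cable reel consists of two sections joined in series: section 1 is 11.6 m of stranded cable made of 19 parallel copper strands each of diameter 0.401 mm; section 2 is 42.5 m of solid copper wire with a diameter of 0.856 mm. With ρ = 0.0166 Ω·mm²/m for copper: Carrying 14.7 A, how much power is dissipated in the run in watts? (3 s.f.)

282 W

ρ = 0.0166 Ω·mm²/m = 1.66×10^-8 Ω·m
Section 1: A_strand = π(2.0050e-04)² = 1.263e-07 m²; R₁ = ρL/(N·A_s) = (1.66×10^-8)(11.6)/(19×1.263e-07) = 0.08025 Ω
Section 2: A = π(d/2)² = π(4.2800e-04 m)² = 5.755e-07 m²
R₂ = (1.66×10^-8)(42.5)/(5.755e-07) = 1.226 Ω
R = R₁ + R₂ = 1.306 Ω
P = I²R = (14.7)² × 1.306 = 282 W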